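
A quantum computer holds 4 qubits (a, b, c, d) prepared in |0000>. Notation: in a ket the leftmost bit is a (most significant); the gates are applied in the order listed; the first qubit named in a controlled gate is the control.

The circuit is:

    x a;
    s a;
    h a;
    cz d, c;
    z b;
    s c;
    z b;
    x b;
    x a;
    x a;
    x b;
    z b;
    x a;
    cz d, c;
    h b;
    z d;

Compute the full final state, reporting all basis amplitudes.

The resulting statevector has amplitude -I/2 on |0000>, -I/2 on |0100>, I/2 on |1000>, I/2 on |1100>, and 0 on every other basis state. Key observation: gates 7-12 undo each other exactly, leaving only the rest of the circuit to track.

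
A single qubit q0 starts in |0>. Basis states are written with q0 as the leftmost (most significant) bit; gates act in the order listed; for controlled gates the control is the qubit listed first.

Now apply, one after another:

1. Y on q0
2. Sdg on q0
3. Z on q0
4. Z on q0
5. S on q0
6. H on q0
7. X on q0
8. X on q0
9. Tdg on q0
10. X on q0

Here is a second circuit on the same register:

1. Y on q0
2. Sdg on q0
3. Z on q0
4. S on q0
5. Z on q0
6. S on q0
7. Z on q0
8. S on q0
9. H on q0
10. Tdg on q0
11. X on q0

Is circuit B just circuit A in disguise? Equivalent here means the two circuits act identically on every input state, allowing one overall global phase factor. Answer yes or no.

Yes — the two circuits implement the same unitary up to a global phase.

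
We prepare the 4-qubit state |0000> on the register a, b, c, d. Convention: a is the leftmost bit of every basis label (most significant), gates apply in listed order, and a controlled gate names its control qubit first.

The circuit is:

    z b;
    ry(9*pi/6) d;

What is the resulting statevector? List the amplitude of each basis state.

The resulting statevector has amplitude -sqrt(2)/2 on |0000>, sqrt(2)/2 on |0001>, and 0 on every other basis state.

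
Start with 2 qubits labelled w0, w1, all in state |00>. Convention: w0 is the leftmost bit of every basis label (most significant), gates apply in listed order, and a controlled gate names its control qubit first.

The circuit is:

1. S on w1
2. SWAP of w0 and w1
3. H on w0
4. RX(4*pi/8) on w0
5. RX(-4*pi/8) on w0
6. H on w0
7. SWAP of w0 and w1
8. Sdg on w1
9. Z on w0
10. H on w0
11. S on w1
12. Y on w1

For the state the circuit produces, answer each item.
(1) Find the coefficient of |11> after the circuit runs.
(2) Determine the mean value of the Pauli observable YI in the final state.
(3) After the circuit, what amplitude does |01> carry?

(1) The final state's coefficient on |11> equals sqrt(2)*I/2. Key observation: gates 1-8 undo each other exactly, leaving only the rest of the circuit to track.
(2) The expectation value of YI is 0.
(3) The final state's coefficient on |01> equals sqrt(2)*I/2.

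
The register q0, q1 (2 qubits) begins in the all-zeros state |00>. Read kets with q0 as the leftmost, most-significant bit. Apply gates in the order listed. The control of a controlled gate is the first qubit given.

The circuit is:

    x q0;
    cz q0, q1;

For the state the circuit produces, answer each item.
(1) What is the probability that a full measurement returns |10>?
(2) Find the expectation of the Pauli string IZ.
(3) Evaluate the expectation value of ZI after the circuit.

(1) A full measurement returns |10> with probability 1.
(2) In the final state, IZ has expectation 1.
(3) The expectation value of ZI is -1.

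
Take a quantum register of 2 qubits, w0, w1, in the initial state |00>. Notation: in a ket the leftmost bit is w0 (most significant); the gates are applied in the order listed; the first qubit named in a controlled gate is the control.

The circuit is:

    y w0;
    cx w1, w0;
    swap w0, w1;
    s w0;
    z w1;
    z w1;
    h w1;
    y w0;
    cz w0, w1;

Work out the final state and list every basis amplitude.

The resulting statevector has amplitude 0 on |00>, 0 on |01>, -sqrt(2)/2 on |10>, -sqrt(2)/2 on |11>.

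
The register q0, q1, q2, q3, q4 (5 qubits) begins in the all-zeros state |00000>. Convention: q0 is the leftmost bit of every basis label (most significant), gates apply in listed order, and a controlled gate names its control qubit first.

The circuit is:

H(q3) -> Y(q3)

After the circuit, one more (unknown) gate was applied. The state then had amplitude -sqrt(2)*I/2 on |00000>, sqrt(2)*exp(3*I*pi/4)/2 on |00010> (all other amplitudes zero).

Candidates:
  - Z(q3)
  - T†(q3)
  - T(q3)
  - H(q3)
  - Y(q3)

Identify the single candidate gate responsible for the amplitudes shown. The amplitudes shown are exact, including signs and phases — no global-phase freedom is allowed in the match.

The applied gate was T(q3).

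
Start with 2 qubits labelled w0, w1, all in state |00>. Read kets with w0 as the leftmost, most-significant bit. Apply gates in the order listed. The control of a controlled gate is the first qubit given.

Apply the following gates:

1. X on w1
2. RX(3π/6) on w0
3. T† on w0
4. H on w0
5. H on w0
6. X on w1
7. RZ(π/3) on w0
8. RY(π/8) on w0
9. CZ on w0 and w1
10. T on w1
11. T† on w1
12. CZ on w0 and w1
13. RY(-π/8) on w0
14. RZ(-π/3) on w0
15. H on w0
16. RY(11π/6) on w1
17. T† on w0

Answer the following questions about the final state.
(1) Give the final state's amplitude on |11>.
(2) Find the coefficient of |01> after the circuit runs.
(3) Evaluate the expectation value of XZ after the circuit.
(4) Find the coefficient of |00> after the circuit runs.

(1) The amplitude on |11> is -sqrt(2)*cos(pi/16)**2/8 - sqrt(2)*sin(pi/16)**2/8 + sqrt(6)*sin(pi/16)**2/8 + sqrt(6)*cos(pi/16)**2/8 + sqrt(6)*exp(-I*pi/4)*cos(pi/16)**2/8 + sqrt(6)*exp(-I*pi/4)*sin(pi/16)**2/8 - sqrt(2)*exp(-I*pi/4)*sin(pi/16)**2/8 - sqrt(2)*exp(-I*pi/4)*cos(pi/16)**2/8.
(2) |01> carries amplitude -sqrt(2)*cos(pi/16)**2/8 - sqrt(2)*sin(pi/16)**2/8 + sqrt(6)*sin(pi/16)**2/8 + sqrt(6)*cos(pi/16)**2/8 - sqrt(6)*I*exp(-I*pi/4)*cos(pi/16)**2/8 - sqrt(6)*I*exp(-I*pi/4)*sin(pi/16)**2/8 + sqrt(2)*I*exp(-I*pi/4)*sin(pi/16)**2/8 + sqrt(2)*I*exp(-I*pi/4)*cos(pi/16)**2/8 in the final state.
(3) The expectation value of XZ is sqrt(3)/4.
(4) |00> carries amplitude -sqrt(6)*cos(pi/16)**2/8 - sqrt(2)*cos(pi/16)**2/8 - sqrt(6)*sin(pi/16)**2/8 - sqrt(2)*sin(pi/16)**2/8 + sqrt(2)*I*exp(-I*pi/4)*sin(pi/16)**2/8 + sqrt(6)*I*exp(-I*pi/4)*sin(pi/16)**2/8 + sqrt(2)*I*exp(-I*pi/4)*cos(pi/16)**2/8 + sqrt(6)*I*exp(-I*pi/4)*cos(pi/16)**2/8 in the final state.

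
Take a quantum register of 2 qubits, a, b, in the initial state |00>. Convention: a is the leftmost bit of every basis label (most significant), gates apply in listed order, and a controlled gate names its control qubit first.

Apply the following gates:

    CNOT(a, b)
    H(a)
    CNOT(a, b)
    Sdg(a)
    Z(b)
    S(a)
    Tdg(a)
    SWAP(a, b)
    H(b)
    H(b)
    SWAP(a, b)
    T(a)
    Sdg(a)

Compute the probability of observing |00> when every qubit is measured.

The probability of measuring |00> is 1/2. Key observation: the block from step 8 through step 11 cancels to the identity and can be dropped.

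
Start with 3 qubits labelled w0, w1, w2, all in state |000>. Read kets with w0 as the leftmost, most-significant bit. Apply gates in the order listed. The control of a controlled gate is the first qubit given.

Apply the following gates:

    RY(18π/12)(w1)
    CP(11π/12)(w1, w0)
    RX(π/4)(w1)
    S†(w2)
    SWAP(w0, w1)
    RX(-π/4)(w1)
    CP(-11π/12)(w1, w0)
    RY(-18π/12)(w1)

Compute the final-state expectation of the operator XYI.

The expectation value of XYI is -sqrt(2)/4 + 1/8 + sqrt(3)/8.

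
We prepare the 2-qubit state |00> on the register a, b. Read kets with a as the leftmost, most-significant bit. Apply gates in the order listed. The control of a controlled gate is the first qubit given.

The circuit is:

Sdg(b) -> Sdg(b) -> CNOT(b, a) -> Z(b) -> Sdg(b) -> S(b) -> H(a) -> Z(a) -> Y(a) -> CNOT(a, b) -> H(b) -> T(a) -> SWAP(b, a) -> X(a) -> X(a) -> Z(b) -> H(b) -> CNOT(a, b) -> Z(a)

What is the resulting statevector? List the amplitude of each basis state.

The final amplitudes are sqrt(2)*(-exp(3*I*pi/4) + I)/4 on |00>, sqrt(2)*(exp(3*I*pi/4) + I)/4 on |01>, sqrt(2)*(-I + exp(3*I*pi/4))/4 on |10>, sqrt(2)*(-I - exp(3*I*pi/4))/4 on |11>.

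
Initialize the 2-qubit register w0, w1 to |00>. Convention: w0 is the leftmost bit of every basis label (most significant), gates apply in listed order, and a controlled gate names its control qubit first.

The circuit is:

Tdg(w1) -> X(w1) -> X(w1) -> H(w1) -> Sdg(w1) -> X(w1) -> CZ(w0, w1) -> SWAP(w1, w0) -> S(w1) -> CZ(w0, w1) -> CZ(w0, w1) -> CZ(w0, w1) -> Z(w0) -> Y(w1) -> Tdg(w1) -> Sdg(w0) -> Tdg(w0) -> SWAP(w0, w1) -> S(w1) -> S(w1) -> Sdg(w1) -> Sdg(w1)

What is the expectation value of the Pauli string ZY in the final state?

The expectation value of ZY is -sqrt(2)/2. Key observation: gates 19-22 undo each other exactly, leaving only the rest of the circuit to track.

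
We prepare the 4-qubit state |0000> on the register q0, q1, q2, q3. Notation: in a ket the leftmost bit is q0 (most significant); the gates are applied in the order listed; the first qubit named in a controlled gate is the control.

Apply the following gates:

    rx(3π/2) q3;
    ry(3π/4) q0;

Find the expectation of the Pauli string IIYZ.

In the final state, IIYZ has expectation 0.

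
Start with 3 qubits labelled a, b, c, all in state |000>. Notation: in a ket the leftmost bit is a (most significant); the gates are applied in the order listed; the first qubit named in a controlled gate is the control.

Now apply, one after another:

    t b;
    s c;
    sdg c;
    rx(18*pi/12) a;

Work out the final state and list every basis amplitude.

The final amplitudes are -sqrt(2)/2 on |000>, -sqrt(2)*I/2 on |100>, and 0 on every other basis state. Key observation: the block from step 2 through step 3 cancels to the identity and can be dropped.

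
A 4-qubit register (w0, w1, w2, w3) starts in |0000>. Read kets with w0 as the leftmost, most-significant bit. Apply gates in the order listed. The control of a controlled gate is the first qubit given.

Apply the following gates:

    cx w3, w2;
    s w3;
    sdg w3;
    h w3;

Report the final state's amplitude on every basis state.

The resulting statevector has amplitude sqrt(2)/2 on |0000>, sqrt(2)/2 on |0001>, and 0 on every other basis state.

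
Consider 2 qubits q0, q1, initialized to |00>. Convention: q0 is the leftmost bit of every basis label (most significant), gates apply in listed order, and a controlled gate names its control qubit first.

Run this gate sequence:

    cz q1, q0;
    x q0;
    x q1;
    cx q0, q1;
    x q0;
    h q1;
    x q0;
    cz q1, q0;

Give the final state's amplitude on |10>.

The amplitude on |10> is sqrt(2)/2.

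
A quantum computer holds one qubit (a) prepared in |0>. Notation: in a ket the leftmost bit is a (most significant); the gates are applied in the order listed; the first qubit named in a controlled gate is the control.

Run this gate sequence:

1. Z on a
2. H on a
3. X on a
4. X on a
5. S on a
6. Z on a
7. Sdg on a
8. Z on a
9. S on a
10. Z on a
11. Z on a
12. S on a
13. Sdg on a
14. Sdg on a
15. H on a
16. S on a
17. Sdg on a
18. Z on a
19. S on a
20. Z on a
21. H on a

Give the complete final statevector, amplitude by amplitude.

After the circuit, the state carries amplitude sqrt(2)/2 on |0>, sqrt(2)/2 on |1>.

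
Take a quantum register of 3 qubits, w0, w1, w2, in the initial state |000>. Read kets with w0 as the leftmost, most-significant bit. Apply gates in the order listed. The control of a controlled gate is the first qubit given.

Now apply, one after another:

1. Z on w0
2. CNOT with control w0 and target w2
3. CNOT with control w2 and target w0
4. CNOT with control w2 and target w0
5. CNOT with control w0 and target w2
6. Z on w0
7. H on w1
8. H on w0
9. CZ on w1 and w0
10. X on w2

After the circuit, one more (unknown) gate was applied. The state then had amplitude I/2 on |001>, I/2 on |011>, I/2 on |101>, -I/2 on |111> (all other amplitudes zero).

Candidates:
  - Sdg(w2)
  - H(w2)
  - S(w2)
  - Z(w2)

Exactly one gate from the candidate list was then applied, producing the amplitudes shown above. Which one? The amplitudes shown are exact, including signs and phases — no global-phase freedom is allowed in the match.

The unique candidate consistent with the amplitudes is S(w2). Key observation: the block from step 1 through step 6 cancels to the identity and can be dropped.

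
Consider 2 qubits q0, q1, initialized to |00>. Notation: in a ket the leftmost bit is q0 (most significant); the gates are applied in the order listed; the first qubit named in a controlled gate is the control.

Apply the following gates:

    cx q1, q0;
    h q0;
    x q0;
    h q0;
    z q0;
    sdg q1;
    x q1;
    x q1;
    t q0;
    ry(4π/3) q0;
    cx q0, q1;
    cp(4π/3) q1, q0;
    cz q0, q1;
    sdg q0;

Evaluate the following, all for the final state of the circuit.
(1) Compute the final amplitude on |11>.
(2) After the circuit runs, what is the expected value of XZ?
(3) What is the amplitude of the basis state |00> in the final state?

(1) |11> carries amplitude -sqrt(3)*exp(5*I*pi/6)/2 in the final state.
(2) The observable XZ averages to 0.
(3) The amplitude on |00> is -1/2.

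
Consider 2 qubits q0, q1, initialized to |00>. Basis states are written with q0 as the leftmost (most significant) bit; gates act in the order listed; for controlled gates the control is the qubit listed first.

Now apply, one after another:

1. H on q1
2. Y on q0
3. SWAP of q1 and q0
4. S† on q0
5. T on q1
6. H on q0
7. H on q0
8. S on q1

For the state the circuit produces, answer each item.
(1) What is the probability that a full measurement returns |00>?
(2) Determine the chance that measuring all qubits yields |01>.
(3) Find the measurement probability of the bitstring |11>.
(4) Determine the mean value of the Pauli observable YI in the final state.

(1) The probability of measuring |00> is 0. Key observation: gates 6-7 undo each other exactly, leaving only the rest of the circuit to track.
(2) A full measurement returns |01> with probability 1/2.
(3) Outcome |11> occurs with probability 1/2.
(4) In the final state, YI has expectation -1.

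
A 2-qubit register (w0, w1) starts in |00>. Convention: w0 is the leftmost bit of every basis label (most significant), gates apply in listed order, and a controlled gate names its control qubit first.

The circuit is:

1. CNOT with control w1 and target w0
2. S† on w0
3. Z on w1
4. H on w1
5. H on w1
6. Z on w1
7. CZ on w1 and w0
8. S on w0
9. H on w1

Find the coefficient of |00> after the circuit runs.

|00> carries amplitude sqrt(2)/2 in the final state.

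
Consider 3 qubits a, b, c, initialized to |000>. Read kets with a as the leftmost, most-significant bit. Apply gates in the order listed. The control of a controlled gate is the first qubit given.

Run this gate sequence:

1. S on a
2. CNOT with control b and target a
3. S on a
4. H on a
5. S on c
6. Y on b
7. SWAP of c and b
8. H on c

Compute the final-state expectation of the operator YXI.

The expectation value of YXI is 0.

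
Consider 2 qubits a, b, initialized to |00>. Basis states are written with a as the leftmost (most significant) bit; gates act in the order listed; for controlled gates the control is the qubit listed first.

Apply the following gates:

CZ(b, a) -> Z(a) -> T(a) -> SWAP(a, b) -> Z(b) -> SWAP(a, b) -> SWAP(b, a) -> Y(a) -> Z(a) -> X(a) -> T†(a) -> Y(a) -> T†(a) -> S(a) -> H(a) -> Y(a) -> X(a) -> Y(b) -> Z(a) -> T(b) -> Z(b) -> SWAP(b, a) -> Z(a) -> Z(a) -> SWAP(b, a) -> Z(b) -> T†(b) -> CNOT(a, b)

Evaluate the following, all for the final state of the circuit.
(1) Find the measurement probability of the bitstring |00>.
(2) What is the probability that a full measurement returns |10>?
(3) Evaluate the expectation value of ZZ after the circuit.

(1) The probability of measuring |00> is 0. Key observation: the block from step 20 through step 27 cancels to the identity and can be dropped.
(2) Outcome |10> occurs with probability 1/2.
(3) The observable ZZ averages to -1.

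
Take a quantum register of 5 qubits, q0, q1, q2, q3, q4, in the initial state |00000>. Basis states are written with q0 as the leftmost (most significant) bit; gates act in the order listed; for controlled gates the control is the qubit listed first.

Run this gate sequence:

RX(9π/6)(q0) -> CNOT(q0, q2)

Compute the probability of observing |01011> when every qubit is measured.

Outcome |01011> occurs with probability 0.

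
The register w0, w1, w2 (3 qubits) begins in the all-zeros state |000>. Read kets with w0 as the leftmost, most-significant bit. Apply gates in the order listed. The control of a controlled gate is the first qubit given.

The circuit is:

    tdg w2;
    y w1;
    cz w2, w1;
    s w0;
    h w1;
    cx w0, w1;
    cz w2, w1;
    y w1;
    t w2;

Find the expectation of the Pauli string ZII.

In the final state, ZII has expectation 1.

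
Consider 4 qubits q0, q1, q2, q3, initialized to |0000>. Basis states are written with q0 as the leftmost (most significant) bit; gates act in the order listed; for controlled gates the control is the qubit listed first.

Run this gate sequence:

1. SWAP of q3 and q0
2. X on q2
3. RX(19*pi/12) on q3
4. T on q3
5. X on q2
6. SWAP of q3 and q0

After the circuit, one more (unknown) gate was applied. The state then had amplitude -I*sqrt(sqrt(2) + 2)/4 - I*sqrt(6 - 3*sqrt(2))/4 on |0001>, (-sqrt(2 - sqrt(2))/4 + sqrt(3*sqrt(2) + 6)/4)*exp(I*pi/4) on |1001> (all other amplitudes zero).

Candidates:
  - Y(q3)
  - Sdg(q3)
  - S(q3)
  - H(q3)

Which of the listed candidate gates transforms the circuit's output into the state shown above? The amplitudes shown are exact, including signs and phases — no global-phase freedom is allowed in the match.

The unique candidate consistent with the amplitudes is Y(q3).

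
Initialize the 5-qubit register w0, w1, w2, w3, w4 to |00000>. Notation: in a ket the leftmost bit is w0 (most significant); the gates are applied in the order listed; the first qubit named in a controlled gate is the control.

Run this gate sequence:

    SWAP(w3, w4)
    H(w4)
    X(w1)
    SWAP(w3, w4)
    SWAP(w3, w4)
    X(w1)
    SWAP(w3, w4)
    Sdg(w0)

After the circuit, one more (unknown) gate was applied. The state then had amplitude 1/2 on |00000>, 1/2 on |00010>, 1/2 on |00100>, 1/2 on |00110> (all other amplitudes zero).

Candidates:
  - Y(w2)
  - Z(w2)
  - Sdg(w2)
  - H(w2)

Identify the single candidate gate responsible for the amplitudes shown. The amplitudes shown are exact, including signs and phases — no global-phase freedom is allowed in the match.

The applied gate was H(w2). Key observation: the block from step 3 through step 6 cancels to the identity and can be dropped.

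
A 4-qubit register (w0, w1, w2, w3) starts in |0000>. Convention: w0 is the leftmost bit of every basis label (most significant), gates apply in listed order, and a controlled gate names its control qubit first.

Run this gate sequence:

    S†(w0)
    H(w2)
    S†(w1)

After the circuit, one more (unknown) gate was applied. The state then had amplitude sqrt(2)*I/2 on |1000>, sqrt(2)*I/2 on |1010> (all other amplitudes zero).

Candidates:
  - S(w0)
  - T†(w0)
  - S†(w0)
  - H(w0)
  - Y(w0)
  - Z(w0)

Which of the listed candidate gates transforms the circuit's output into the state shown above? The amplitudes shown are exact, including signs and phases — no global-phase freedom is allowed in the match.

The unique candidate consistent with the amplitudes is Y(w0).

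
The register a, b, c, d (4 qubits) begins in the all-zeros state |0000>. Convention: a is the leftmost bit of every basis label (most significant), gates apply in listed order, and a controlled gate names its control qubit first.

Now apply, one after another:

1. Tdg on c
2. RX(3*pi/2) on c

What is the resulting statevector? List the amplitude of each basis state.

The final amplitudes are -sqrt(2)/2 on |0000>, -sqrt(2)*I/2 on |0010>, and 0 on every other basis state.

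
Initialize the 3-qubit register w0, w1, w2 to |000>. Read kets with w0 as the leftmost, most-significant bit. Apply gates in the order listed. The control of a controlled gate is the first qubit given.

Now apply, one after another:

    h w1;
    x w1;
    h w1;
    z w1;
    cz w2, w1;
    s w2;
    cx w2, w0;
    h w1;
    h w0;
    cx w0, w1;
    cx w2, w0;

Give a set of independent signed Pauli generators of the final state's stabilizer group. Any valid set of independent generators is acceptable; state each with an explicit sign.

The final state is stabilized by the group generated by +XII, +IXI, +IIZ; other independent generating sets are equally valid.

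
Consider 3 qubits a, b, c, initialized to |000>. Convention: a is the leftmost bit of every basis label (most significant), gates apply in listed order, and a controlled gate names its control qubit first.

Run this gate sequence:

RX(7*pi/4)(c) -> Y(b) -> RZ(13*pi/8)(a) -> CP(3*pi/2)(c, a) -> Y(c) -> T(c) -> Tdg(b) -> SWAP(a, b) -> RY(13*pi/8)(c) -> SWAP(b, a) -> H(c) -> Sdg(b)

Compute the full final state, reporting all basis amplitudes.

After the circuit, the state carries amplitude sqrt(2)*I*sqrt(sqrt(2)/4 + 1/2)*exp(-13*I*pi/16)*cos(3*pi/16)/2 + sqrt(2)*I*sqrt(sqrt(2)/4 + 1/2)*exp(-13*I*pi/16)*sin(3*pi/16)/2 - sqrt(2)*sqrt(1/2 - sqrt(2)/4)*exp(15*I*pi/16)*sin(3*pi/16)/2 + sqrt(2)*sqrt(1/2 - sqrt(2)/4)*exp(15*I*pi/16)*cos(3*pi/16)/2 on |010>, sqrt(2)*I*sqrt(sqrt(2)/4 + 1/2)*exp(-13*I*pi/16)*sin(3*pi/16)/2 + sqrt(2)*sqrt(1/2 - sqrt(2)/4)*exp(15*I*pi/16)*sin(3*pi/16)/2 + sqrt(2)*sqrt(1/2 - sqrt(2)/4)*exp(15*I*pi/16)*cos(3*pi/16)/2 - sqrt(2)*I*sqrt(sqrt(2)/4 + 1/2)*exp(-13*I*pi/16)*cos(3*pi/16)/2 on |011>, and 0 on every other basis state.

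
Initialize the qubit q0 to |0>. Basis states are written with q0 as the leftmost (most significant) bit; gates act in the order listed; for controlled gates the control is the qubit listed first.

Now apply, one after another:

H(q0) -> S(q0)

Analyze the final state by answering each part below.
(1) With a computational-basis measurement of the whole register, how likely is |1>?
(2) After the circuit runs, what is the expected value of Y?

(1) The probability of measuring |1> is 1/2.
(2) The observable Y averages to 1.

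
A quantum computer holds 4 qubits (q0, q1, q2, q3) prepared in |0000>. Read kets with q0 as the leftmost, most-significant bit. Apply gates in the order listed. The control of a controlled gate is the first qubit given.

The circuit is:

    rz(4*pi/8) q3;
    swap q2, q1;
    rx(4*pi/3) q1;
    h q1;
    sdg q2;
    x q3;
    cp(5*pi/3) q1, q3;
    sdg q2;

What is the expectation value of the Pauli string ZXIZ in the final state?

In the final state, ZXIZ has expectation 1.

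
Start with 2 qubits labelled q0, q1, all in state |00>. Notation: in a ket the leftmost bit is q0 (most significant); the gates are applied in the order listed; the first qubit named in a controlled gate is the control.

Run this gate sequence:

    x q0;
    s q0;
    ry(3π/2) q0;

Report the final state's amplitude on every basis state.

The resulting statevector has amplitude -sqrt(2)*I/2 on |00>, 0 on |01>, -sqrt(2)*I/2 on |10>, 0 on |11>.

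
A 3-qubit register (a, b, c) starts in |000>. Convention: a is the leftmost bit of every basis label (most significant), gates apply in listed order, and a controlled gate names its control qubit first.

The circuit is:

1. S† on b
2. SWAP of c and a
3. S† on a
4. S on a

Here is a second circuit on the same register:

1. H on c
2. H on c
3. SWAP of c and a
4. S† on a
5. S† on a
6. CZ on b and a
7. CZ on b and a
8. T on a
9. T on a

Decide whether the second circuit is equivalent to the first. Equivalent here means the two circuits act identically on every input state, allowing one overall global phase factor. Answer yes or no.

No, they are not equivalent — no single phase factor reconciles the two unitaries.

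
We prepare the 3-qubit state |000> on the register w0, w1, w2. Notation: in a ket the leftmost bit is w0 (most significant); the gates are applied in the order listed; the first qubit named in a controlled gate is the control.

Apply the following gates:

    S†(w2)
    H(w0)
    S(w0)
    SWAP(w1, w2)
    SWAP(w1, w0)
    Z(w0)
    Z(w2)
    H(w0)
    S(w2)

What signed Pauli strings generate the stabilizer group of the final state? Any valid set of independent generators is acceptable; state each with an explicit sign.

The final state is stabilized by the group generated by +XII, +IYI, +IIZ; other independent generating sets are equally valid.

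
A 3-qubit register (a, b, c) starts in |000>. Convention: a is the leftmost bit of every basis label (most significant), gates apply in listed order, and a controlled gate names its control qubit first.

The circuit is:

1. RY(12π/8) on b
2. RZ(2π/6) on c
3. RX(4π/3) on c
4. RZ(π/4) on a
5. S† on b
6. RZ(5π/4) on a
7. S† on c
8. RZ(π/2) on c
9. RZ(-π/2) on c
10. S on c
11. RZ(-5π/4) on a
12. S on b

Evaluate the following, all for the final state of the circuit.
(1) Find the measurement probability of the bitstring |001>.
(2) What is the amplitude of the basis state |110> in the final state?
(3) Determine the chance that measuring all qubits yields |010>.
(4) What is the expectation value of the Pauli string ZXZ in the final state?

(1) The probability of measuring |001> is 3/8. Key observation: the block from step 5 through step 12 cancels to the identity and can be dropped.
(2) The amplitude on |110> is 0.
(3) A full measurement returns |010> with probability 1/8.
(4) The observable ZXZ averages to 1/2.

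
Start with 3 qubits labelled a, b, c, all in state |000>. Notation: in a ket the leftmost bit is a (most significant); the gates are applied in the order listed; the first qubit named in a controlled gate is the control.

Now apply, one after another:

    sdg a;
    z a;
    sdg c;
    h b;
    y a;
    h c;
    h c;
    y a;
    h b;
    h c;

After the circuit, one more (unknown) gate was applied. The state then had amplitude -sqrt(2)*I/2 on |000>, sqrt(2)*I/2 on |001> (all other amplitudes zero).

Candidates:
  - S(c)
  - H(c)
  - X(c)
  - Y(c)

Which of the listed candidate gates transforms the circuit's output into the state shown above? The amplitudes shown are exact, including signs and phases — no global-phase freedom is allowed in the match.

It was Y(c) that produced the state shown. Key observation: the block from step 4 through step 9 cancels to the identity and can be dropped.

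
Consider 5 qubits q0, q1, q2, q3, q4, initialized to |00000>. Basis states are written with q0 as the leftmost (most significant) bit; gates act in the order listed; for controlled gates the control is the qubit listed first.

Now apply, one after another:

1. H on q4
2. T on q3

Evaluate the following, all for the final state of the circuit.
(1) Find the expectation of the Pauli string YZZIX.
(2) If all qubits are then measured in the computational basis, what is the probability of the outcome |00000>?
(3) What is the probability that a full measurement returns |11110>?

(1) In the final state, YZZIX has expectation 0.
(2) Outcome |00000> occurs with probability 1/2.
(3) Outcome |11110> occurs with probability 0.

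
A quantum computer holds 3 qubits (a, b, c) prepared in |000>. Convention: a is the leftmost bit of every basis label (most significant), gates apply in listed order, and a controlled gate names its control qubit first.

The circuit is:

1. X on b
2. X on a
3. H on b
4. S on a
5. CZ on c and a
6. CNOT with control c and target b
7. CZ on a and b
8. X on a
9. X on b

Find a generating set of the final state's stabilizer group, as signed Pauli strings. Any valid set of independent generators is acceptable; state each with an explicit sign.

The stabilizer group can be generated by +IXI, +ZII, +IIZ, among other valid generating sets.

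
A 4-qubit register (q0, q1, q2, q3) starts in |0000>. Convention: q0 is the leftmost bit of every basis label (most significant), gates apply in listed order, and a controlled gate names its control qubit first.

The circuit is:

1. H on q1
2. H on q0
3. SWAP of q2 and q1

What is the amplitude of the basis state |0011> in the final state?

|0011> carries amplitude 0 in the final state.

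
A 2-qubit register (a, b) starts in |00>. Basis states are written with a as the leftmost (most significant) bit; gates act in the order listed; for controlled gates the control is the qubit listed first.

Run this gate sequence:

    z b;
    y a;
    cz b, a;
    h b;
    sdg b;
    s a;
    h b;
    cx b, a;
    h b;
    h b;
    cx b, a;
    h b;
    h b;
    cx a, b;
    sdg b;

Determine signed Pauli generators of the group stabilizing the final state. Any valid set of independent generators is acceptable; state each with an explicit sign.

The stabilizer group can be generated by -IX, -ZI, among other valid generating sets.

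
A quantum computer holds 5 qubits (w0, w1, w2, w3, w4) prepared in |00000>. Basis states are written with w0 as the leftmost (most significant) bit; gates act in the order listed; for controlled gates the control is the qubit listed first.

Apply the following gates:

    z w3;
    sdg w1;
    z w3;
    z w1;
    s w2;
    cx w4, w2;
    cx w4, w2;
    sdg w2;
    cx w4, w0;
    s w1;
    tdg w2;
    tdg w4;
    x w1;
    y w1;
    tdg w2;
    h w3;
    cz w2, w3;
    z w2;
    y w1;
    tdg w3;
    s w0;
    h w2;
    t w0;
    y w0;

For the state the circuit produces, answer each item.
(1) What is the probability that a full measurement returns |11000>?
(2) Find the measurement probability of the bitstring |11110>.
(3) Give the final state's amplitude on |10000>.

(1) The probability of measuring |11000> is 1/4. Key observation: gates 5-8 undo each other exactly, leaving only the rest of the circuit to track.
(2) A full measurement returns |11110> with probability 1/4.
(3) The final state's coefficient on |10000> equals 0.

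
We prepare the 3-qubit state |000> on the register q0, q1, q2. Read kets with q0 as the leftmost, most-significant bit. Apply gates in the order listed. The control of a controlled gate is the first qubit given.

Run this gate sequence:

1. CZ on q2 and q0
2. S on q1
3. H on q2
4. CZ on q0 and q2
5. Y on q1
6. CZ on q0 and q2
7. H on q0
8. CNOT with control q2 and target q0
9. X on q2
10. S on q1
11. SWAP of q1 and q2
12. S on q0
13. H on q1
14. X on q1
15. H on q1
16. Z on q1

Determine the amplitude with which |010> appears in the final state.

The final state's coefficient on |010> equals 0. Key observation: the block from step 13 through step 16 cancels to the identity and can be dropped.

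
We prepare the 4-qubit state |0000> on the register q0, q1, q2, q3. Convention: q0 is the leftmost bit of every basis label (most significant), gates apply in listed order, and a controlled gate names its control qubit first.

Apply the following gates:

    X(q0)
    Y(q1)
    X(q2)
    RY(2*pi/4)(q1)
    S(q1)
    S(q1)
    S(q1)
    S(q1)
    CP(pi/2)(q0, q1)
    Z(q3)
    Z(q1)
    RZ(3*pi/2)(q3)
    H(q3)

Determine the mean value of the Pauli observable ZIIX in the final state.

The observable ZIIX averages to -1. Key observation: steps 5-8 multiply out to the identity, so the circuit reduces to the remaining gates.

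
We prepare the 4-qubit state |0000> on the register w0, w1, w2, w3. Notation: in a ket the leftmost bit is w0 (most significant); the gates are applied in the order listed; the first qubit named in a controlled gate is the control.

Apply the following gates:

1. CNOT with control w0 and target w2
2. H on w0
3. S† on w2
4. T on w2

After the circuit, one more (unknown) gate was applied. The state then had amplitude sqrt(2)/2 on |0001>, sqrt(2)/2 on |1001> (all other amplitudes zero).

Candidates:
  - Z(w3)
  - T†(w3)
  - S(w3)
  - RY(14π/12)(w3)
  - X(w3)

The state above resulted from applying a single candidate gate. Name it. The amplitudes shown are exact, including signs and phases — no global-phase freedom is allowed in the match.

The applied gate was X(w3).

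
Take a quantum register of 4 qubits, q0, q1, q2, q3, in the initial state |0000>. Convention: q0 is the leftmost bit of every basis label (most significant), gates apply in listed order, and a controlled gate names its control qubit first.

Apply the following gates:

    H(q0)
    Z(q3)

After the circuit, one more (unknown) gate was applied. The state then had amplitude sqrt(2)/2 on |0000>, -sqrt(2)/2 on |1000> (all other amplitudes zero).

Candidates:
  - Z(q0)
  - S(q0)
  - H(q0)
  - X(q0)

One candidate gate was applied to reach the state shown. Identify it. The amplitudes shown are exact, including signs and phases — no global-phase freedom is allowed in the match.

It was Z(q0) that produced the state shown.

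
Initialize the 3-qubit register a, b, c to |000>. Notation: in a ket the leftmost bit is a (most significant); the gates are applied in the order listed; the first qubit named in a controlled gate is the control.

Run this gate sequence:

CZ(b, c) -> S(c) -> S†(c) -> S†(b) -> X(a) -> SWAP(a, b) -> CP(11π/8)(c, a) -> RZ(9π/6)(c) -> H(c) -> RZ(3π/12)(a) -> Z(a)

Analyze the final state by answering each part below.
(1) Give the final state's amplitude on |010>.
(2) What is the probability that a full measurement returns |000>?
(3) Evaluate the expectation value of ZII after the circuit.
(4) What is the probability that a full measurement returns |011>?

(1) |010> carries amplitude -sqrt(2)*exp(I*pi/8)/2 in the final state. Key observation: gates 2-3 undo each other exactly, leaving only the rest of the circuit to track.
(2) Outcome |000> occurs with probability 0.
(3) The expectation value of ZII is 1.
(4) Outcome |011> occurs with probability 1/2.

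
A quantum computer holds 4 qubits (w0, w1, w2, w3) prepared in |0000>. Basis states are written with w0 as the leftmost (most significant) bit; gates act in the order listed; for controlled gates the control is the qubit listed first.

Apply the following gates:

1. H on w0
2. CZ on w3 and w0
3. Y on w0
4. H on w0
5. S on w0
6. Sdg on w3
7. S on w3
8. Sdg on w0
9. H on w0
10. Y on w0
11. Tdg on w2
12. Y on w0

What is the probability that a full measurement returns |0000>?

The probability of measuring |0000> is 1/2. Key observation: the block from step 3 through step 10 cancels to the identity and can be dropped.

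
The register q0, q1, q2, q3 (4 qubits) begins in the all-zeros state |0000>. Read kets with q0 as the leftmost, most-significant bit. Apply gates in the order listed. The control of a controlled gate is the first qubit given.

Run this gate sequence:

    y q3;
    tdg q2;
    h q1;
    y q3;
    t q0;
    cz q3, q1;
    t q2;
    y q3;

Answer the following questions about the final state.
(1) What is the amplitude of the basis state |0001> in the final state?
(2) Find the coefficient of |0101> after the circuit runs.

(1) The amplitude on |0001> is sqrt(2)*I/2.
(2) The amplitude on |0101> is sqrt(2)*I/2.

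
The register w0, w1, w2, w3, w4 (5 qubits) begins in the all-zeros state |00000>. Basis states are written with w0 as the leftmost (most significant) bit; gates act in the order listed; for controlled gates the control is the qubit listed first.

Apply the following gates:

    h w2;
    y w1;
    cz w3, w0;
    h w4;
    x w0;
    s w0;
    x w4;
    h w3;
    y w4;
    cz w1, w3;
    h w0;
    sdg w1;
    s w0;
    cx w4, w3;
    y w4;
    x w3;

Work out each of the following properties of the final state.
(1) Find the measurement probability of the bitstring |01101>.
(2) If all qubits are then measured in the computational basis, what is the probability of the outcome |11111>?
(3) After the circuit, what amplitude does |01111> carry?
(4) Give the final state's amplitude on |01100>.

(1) Outcome |01101> occurs with probability 1/16.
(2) Outcome |11111> occurs with probability 1/16.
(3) The amplitude on |01111> is I/4.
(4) The amplitude on |01100> is I/4.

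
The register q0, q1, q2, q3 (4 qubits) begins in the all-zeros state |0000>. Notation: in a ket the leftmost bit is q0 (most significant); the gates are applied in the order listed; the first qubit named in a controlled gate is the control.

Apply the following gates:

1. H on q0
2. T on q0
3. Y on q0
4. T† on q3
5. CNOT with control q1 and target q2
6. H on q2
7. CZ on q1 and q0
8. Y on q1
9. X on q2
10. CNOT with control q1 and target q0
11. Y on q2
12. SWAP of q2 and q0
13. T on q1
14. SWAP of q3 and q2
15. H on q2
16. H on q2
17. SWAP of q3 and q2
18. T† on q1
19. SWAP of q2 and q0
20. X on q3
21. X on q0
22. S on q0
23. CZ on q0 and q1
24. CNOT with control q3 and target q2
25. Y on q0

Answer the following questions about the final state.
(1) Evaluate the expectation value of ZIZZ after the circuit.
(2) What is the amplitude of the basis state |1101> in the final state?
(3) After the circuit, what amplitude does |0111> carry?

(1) In the final state, ZIZZ has expectation 0. Key observation: the block from step 12 through step 19 cancels to the identity and can be dropped.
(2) The final state's coefficient on |1101> equals -exp(I*pi/4)/2.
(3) The final state's coefficient on |0111> equals -I/2.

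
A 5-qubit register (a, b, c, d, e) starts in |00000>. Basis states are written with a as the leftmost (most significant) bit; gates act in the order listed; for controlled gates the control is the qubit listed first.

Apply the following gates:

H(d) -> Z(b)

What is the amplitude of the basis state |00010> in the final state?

The final state's coefficient on |00010> equals sqrt(2)/2.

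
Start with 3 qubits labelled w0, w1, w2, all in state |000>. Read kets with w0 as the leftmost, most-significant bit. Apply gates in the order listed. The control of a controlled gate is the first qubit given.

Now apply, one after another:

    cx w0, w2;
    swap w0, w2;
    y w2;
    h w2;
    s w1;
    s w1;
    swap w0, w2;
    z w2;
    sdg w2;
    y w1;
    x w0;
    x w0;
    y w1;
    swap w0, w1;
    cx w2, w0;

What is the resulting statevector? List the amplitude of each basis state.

After the circuit, the state carries amplitude sqrt(2)*I/2 on |000>, -sqrt(2)*I/2 on |010>, and 0 on every other basis state.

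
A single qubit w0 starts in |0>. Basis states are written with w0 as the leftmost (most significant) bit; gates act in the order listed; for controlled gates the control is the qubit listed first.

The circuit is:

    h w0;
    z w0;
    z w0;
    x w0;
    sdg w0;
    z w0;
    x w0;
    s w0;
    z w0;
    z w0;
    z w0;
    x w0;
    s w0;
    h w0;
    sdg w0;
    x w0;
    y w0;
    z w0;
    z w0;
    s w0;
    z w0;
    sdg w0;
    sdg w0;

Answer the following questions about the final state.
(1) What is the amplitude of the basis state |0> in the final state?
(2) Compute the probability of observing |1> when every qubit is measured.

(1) |0> carries amplitude -1/2 + I/2 in the final state.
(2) The probability of measuring |1> is 1/2.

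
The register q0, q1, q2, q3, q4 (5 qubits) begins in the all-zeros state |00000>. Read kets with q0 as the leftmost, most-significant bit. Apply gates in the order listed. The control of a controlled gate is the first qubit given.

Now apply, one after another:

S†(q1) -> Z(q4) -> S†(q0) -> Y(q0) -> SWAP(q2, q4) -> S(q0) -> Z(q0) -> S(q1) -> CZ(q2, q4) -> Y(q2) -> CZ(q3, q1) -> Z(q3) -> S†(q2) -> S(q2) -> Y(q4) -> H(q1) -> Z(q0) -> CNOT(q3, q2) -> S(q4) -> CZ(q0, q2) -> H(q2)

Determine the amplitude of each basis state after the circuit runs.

After the circuit, the state carries amplitude -I/2 on |10001>, I/2 on |10101>, -I/2 on |11001>, I/2 on |11101>, and 0 on every other basis state.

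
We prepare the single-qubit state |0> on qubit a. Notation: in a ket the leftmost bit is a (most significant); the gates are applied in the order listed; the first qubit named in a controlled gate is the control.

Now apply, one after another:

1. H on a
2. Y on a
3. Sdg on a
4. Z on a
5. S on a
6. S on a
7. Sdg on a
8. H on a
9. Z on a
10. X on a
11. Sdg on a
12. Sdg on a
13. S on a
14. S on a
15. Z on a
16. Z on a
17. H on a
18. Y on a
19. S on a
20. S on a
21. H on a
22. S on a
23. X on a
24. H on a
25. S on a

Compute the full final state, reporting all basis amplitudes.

The resulting statevector has amplitude sqrt(2)*I/2 on |0>, -sqrt(2)/2 on |1>.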